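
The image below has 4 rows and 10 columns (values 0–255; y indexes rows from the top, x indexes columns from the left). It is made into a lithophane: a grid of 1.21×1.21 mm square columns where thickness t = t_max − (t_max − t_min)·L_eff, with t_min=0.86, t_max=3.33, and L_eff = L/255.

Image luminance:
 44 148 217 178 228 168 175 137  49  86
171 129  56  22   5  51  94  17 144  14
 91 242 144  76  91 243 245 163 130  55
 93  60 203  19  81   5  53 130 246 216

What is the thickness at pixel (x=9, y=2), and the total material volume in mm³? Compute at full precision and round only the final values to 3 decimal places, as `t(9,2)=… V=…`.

t(9,2)=2.797 V=128.095

span = t_max - t_min = 3.33 - 0.86 = 2.470
L(9,2) = 55, L_eff = 55/255 = 0.215686
t(9,2) = 3.33 - 2.470·0.215686 = 2.797
Σt over all 4·10 pixels = 743669/8500 ≈ 87.4904706
V = pitch²·Σt = 1.21²·743669/8500 = 128.095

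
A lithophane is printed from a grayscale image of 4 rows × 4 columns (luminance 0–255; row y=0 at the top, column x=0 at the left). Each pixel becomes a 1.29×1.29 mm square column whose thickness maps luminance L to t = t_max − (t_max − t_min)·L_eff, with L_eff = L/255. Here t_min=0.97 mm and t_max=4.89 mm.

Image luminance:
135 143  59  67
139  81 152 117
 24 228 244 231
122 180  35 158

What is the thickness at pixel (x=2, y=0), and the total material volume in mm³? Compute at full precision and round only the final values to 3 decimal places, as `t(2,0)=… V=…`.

span = t_max - t_min = 4.89 - 0.97 = 3.920
L(2,0) = 59, L_eff = 59/255 = 0.231373
t(2,0) = 4.89 - 3.920·0.231373 = 3.983
Σt over all 4·4 pixels = 19434/425 ≈ 45.7270588
V = pitch²·Σt = 1.29²·19434/425 = 76.094

t(2,0)=3.983 V=76.094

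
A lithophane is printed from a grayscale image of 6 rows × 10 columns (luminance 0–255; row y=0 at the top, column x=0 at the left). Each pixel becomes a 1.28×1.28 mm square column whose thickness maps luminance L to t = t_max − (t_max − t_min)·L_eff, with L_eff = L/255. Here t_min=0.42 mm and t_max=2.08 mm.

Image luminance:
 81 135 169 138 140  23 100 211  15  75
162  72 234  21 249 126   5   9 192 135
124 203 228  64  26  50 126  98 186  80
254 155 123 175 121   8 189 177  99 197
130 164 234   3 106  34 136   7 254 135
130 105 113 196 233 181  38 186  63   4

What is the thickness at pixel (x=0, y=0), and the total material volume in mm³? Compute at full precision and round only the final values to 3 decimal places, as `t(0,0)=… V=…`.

span = t_max - t_min = 2.08 - 0.42 = 1.660
L(0,0) = 81, L_eff = 81/255 = 0.317647
t(0,0) = 2.08 - 1.660·0.317647 = 1.553
Σt over all 6·10 pixels = 974759/12750 ≈ 76.4516863
V = pitch²·Σt = 1.28²·974759/12750 = 125.258

t(0,0)=1.553 V=125.258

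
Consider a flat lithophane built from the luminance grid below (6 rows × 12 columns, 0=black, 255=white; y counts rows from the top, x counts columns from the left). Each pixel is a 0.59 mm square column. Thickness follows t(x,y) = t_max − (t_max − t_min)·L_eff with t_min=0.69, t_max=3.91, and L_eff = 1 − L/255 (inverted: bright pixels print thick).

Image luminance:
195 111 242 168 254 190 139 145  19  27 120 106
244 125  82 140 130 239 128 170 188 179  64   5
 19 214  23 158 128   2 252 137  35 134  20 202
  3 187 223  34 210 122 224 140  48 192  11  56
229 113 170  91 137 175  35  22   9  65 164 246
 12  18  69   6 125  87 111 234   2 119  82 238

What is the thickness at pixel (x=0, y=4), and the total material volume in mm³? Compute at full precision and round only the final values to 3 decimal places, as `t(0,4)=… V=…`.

t(0,4)=3.582 V=55.724

span = t_max - t_min = 3.91 - 0.69 = 3.220
L(0,4) = 229, L_eff = 1 - 229/255 = 0.101961 (inverted)
t(0,4) = 3.91 - 3.220·0.101961 = 3.582
Σt over all 6·12 pixels = 2041043/12750 ≈ 160.0818039
V = pitch²·Σt = 0.59²·2041043/12750 = 55.724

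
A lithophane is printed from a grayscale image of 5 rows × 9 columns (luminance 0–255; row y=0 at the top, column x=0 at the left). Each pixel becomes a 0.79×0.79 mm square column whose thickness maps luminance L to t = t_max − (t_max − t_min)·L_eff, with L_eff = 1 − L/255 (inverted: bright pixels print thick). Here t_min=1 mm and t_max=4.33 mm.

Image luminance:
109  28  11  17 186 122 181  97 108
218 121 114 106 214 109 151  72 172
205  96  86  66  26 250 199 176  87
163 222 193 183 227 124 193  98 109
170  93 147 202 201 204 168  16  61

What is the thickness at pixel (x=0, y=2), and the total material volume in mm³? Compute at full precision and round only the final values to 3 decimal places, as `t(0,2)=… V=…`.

t(0,2)=3.677 V=77.808

span = t_max - t_min = 4.33 - 1 = 3.330
L(0,2) = 205, L_eff = 1 - 205/255 = 0.196078 (inverted)
t(0,2) = 4.33 - 3.330·0.196078 = 3.677
Σt over all 5·9 pixels = 1059711/8500 ≈ 124.6718824
V = pitch²·Σt = 0.79²·1059711/8500 = 77.808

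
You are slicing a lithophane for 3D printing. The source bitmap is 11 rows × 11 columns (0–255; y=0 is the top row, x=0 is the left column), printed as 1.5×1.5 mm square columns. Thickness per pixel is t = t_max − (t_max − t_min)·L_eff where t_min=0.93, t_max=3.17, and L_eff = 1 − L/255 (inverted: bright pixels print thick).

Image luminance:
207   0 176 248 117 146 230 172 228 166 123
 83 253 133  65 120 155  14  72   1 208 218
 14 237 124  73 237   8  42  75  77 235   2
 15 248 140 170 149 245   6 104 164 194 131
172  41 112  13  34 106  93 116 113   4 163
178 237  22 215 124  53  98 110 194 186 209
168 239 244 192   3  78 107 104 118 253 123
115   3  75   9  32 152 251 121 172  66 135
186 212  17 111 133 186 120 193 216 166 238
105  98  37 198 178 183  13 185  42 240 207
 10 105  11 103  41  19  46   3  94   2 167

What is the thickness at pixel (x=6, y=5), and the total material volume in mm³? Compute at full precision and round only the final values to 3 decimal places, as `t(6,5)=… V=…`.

t(6,5)=1.791 V=550.513

span = t_max - t_min = 3.17 - 0.93 = 2.240
L(6,5) = 98, L_eff = 1 - 98/255 = 0.615686 (inverted)
t(6,5) = 3.17 - 2.240·0.615686 = 1.791
Σt over all 11·11 pixels = 6239147/25500 ≈ 244.6724314
V = pitch²·Σt = 1.5²·6239147/25500 = 550.513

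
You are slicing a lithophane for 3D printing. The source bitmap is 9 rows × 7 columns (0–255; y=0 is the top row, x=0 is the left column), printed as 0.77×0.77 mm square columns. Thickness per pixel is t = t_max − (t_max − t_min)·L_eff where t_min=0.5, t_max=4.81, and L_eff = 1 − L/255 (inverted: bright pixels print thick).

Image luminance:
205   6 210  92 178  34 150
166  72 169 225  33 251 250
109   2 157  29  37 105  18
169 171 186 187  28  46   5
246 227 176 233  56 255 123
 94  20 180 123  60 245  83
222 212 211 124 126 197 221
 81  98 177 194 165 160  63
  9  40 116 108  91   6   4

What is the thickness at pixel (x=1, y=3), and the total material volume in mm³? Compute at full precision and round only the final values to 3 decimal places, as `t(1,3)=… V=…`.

t(1,3)=3.390 V=99.206

span = t_max - t_min = 4.81 - 0.5 = 4.310
L(1,3) = 171, L_eff = 1 - 171/255 = 0.329412 (inverted)
t(1,3) = 4.81 - 4.310·0.329412 = 3.390
Σt over all 9·7 pixels = 2133383/12750 ≈ 167.3241569
V = pitch²·Σt = 0.77²·2133383/12750 = 99.206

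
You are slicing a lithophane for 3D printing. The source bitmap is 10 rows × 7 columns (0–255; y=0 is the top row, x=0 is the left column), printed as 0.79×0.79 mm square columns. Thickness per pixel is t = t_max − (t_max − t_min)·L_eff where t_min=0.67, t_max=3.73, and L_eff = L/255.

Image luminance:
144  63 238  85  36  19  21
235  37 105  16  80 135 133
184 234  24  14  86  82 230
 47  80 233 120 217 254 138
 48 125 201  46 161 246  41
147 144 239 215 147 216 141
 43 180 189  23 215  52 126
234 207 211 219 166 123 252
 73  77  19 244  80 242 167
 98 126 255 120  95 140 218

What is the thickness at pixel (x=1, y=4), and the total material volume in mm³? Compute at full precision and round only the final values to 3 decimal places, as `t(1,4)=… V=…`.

t(1,4)=2.230 V=91.049

span = t_max - t_min = 3.73 - 0.67 = 3.060
L(1,4) = 125, L_eff = 125/255 = 0.490196
t(1,4) = 3.73 - 3.060·0.490196 = 2.230
Σt over all 10·7 pixels = 145.888
V = pitch²·Σt = 0.79²·145.888 = 91.049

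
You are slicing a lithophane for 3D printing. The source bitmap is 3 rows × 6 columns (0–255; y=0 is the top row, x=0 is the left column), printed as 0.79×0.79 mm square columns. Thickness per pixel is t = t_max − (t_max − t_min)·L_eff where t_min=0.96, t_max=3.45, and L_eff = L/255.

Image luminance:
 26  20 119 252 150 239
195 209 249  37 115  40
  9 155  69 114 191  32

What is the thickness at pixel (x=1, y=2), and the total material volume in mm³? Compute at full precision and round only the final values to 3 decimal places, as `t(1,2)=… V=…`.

t(1,2)=1.936 V=25.221

span = t_max - t_min = 3.45 - 0.96 = 2.490
L(1,2) = 155, L_eff = 155/255 = 0.607843
t(1,2) = 3.45 - 2.490·0.607843 = 1.936
Σt over all 3·6 pixels = 343507/8500 ≈ 40.4125882
V = pitch²·Σt = 0.79²·343507/8500 = 25.221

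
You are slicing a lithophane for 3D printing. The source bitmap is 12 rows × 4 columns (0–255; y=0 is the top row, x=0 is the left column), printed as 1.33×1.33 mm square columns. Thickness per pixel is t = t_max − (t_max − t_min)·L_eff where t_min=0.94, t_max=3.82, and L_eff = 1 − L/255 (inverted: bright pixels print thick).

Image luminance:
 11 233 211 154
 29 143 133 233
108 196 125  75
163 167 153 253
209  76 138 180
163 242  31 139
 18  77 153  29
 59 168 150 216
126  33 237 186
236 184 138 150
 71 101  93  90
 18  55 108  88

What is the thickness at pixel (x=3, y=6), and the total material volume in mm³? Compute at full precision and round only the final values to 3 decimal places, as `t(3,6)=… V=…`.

t(3,6)=1.268 V=206.654

span = t_max - t_min = 3.82 - 0.94 = 2.880
L(3,6) = 29, L_eff = 1 - 29/255 = 0.886275 (inverted)
t(3,6) = 3.82 - 2.880·0.886275 = 1.268
Σt over all 12·4 pixels = 248256/2125 ≈ 116.8263529
V = pitch²·Σt = 1.33²·248256/2125 = 206.654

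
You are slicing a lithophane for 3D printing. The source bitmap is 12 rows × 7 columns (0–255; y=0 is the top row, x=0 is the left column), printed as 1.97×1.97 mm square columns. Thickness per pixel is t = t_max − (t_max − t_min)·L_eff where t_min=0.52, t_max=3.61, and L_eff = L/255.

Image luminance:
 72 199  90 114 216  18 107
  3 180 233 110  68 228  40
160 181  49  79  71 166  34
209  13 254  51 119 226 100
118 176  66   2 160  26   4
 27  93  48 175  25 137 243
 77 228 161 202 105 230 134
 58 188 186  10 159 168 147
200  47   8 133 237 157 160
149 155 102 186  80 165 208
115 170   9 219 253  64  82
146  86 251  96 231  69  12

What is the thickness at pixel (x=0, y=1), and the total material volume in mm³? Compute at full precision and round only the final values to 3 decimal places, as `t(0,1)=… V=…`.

t(0,1)=3.574 V=681.505

span = t_max - t_min = 3.61 - 0.52 = 3.090
L(0,1) = 3, L_eff = 3/255 = 0.011765
t(0,1) = 3.61 - 3.090·0.011765 = 3.574
Σt over all 12·7 pixels = 1492641/8500 ≈ 175.6048235
V = pitch²·Σt = 1.97²·1492641/8500 = 681.505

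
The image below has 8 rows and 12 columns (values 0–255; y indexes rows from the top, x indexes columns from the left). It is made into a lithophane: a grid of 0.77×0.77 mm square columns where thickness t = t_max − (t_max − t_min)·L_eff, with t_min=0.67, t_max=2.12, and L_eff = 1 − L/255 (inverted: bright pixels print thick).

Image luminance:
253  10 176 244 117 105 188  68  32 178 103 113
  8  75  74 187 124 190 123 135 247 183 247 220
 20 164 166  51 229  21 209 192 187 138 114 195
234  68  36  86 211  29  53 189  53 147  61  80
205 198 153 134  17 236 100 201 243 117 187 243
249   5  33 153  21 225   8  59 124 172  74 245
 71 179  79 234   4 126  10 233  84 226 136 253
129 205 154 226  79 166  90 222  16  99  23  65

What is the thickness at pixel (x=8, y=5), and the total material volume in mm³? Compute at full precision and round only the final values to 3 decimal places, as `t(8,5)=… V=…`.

span = t_max - t_min = 2.12 - 0.67 = 1.450
L(8,5) = 124, L_eff = 1 - 124/255 = 0.513725 (inverted)
t(8,5) = 2.12 - 1.450·0.513725 = 1.375
Σt over all 8·12 pixels = 175127/1275 ≈ 137.3545098
V = pitch²·Σt = 0.77²·175127/1275 = 81.437

t(8,5)=1.375 V=81.437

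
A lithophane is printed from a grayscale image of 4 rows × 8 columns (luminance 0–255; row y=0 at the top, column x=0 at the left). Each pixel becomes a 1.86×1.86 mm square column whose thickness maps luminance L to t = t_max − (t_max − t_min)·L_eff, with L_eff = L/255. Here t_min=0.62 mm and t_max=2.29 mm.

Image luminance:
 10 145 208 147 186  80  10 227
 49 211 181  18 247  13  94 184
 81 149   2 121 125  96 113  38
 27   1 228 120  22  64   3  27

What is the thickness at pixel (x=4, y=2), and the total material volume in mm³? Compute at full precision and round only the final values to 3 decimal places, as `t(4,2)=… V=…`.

t(4,2)=1.471 V=180.405

span = t_max - t_min = 2.29 - 0.62 = 1.670
L(4,2) = 125, L_eff = 125/255 = 0.490196
t(4,2) = 2.29 - 1.670·0.490196 = 1.471
Σt over all 4·8 pixels = 1329731/25500 ≈ 52.1463137
V = pitch²·Σt = 1.86²·1329731/25500 = 180.405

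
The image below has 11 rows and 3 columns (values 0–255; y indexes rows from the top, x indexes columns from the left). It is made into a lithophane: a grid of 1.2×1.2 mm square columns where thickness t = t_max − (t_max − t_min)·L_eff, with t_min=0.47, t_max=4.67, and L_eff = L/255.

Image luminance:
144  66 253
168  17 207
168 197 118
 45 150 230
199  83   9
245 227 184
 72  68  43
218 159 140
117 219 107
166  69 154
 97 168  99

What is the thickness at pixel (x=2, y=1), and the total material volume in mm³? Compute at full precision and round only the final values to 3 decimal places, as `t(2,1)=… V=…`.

span = t_max - t_min = 4.67 - 0.47 = 4.200
L(2,1) = 207, L_eff = 207/255 = 0.811765
t(2,1) = 4.67 - 4.200·0.811765 = 1.261
Σt over all 11·3 pixels = 133019/1700 ≈ 78.2464706
V = pitch²·Σt = 1.2²·133019/1700 = 112.675

t(2,1)=1.261 V=112.675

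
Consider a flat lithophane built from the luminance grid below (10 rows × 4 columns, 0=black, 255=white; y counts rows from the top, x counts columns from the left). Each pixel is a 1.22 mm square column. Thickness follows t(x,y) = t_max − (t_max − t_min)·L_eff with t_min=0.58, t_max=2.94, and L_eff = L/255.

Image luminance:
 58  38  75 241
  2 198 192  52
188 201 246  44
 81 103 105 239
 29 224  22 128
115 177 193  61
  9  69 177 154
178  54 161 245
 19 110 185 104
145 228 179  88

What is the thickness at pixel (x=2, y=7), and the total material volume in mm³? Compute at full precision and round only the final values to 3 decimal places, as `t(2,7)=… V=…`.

t(2,7)=1.450 V=104.549

span = t_max - t_min = 2.94 - 0.58 = 2.360
L(2,7) = 161, L_eff = 161/255 = 0.631373
t(2,7) = 2.94 - 2.360·0.631373 = 1.450
Σt over all 10·4 pixels = 26341/375 ≈ 70.2426667
V = pitch²·Σt = 1.22²·26341/375 = 104.549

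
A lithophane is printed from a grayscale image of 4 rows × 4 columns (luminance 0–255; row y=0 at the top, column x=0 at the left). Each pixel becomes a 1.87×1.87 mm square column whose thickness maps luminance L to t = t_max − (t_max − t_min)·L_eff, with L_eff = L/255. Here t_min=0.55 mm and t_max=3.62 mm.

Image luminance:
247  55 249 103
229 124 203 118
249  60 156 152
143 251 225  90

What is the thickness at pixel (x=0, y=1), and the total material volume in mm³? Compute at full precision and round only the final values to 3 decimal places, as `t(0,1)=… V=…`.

span = t_max - t_min = 3.62 - 0.55 = 3.070
L(0,1) = 229, L_eff = 229/255 = 0.898039
t(0,1) = 3.62 - 3.070·0.898039 = 0.863
Σt over all 4·4 pixels = 331091/12750 ≈ 25.9679216
V = pitch²·Σt = 1.87²·331091/12750 = 90.807

t(0,1)=0.863 V=90.807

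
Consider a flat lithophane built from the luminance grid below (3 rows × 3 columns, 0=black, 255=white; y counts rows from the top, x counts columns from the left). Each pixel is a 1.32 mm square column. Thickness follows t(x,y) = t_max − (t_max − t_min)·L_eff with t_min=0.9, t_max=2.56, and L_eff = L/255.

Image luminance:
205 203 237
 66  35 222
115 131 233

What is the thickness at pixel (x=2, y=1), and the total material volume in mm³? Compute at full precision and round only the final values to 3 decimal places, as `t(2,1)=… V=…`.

span = t_max - t_min = 2.56 - 0.9 = 1.660
L(2,1) = 222, L_eff = 222/255 = 0.870588
t(2,1) = 2.56 - 1.660·0.870588 = 1.115
Σt over all 3·3 pixels = 173659/12750 ≈ 13.6203137
V = pitch²·Σt = 1.32²·173659/12750 = 23.732

t(2,1)=1.115 V=23.732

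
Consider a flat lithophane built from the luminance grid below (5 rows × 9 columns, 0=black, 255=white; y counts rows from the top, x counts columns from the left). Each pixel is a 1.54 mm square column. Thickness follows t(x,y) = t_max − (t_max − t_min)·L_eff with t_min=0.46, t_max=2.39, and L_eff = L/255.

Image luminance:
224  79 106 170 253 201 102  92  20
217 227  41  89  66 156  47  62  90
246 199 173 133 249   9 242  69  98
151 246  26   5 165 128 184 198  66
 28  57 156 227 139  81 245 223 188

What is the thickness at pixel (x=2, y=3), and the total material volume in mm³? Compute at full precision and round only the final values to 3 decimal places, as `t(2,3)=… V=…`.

span = t_max - t_min = 2.39 - 0.46 = 1.930
L(2,3) = 26, L_eff = 26/255 = 0.101961
t(2,3) = 2.39 - 1.930·0.101961 = 2.193
Σt over all 5·9 pixels = 387784/6375 ≈ 60.8288627
V = pitch²·Σt = 1.54²·387784/6375 = 144.262

t(2,3)=2.193 V=144.262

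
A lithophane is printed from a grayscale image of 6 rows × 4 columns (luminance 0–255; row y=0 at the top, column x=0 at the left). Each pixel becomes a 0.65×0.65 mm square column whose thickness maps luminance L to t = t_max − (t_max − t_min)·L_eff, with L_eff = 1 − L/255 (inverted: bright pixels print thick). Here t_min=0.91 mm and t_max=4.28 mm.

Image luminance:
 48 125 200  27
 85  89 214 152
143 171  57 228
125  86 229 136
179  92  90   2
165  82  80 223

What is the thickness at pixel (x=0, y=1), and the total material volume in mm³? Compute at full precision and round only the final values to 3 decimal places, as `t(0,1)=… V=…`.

span = t_max - t_min = 4.28 - 0.91 = 3.370
L(0,1) = 85, L_eff = 1 - 85/255 = 0.666667 (inverted)
t(0,1) = 4.28 - 3.370·0.666667 = 2.033
Σt over all 6·4 pixels = 394339/6375 ≈ 61.8570980
V = pitch²·Σt = 0.65²·394339/6375 = 26.135

t(0,1)=2.033 V=26.135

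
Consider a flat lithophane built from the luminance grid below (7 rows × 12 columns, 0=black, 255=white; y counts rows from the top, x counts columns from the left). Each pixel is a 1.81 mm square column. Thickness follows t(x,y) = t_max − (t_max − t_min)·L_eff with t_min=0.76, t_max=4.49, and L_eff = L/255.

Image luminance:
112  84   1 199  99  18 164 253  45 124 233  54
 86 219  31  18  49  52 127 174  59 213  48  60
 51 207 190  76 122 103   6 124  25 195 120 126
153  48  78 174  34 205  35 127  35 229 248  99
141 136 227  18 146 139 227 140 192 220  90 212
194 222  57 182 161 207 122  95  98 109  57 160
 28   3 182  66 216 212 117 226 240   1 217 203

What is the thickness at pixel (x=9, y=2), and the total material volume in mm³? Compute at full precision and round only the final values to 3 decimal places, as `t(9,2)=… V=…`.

t(9,2)=1.638 V=727.891

span = t_max - t_min = 4.49 - 0.76 = 3.730
L(9,2) = 195, L_eff = 195/255 = 0.764706
t(9,2) = 4.49 - 3.730·0.764706 = 1.638
Σt over all 7·12 pixels = 1133129/5100 ≈ 222.1821569
V = pitch²·Σt = 1.81²·1133129/5100 = 727.891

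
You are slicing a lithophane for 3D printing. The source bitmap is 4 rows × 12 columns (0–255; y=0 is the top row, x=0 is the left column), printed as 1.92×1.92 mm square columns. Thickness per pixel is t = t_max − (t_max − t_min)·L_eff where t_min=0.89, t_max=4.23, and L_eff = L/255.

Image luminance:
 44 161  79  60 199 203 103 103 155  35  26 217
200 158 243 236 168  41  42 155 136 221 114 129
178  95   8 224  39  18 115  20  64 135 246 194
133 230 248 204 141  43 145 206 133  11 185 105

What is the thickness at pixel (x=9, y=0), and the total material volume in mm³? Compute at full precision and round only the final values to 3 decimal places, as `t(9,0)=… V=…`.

t(9,0)=3.772 V=441.976

span = t_max - t_min = 4.23 - 0.89 = 3.340
L(9,0) = 35, L_eff = 35/255 = 0.137255
t(9,0) = 4.23 - 3.340·0.137255 = 3.772
Σt over all 4·12 pixels = 254774/2125 ≈ 119.8936471
V = pitch²·Σt = 1.92²·254774/2125 = 441.976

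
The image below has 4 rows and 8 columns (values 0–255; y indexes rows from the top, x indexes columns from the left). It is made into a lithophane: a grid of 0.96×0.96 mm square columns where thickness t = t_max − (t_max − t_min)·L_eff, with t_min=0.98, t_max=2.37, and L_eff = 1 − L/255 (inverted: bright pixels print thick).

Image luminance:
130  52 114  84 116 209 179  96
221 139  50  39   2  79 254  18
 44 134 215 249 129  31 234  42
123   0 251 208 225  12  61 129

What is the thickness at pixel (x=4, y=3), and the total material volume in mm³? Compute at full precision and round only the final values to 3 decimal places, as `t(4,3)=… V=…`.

t(4,3)=2.206 V=48.338

span = t_max - t_min = 2.37 - 0.98 = 1.390
L(4,3) = 225, L_eff = 1 - 225/255 = 0.117647 (inverted)
t(4,3) = 2.37 - 1.390·0.117647 = 2.206
Σt over all 4·8 pixels = 1337471/25500 ≈ 52.4498431
V = pitch²·Σt = 0.96²·1337471/25500 = 48.338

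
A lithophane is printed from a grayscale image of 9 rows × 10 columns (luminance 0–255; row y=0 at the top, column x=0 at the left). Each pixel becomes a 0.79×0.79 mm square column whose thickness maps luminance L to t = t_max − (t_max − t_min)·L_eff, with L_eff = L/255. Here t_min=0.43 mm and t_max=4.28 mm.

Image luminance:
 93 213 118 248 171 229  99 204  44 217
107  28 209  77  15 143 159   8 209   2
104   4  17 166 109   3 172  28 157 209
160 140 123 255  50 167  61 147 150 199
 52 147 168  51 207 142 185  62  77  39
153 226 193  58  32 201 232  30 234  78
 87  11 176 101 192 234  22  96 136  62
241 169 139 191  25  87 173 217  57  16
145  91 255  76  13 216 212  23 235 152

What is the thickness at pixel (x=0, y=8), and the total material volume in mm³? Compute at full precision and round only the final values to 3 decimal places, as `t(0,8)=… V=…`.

t(0,8)=2.091 V=132.693

span = t_max - t_min = 4.28 - 0.43 = 3.850
L(0,8) = 145, L_eff = 145/255 = 0.568627
t(0,8) = 4.28 - 3.850·0.568627 = 2.091
Σt over all 9·10 pixels = 1084333/5100 ≈ 212.6143137
V = pitch²·Σt = 0.79²·1084333/5100 = 132.693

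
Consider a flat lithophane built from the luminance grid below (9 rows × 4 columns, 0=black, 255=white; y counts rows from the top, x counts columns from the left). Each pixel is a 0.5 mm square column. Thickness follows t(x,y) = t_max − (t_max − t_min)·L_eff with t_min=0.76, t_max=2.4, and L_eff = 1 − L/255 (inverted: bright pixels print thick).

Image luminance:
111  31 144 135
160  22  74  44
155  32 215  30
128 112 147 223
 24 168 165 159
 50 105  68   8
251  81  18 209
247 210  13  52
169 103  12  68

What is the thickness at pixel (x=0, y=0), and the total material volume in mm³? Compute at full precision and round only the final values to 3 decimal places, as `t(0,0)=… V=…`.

span = t_max - t_min = 2.4 - 0.76 = 1.640
L(0,0) = 111, L_eff = 1 - 111/255 = 0.564706 (inverted)
t(0,0) = 2.4 - 1.640·0.564706 = 1.474
Σt over all 9·4 pixels = 336083/6375 ≈ 52.7189020
V = pitch²·Σt = 0.5²·336083/6375 = 13.180

t(0,0)=1.474 V=13.180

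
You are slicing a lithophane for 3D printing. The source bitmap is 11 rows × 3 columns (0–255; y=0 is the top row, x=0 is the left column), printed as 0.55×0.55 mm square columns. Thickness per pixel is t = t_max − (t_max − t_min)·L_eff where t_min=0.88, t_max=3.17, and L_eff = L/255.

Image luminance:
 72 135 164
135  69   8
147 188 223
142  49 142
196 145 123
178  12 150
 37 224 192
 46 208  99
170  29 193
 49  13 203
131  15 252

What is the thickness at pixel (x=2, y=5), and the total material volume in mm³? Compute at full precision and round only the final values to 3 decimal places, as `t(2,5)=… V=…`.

span = t_max - t_min = 3.17 - 0.88 = 2.290
L(2,5) = 150, L_eff = 150/255 = 0.588235
t(2,5) = 3.17 - 2.290·0.588235 = 1.823
Σt over all 11·3 pixels = 429931/6375 ≈ 67.4401569
V = pitch²·Σt = 0.55²·429931/6375 = 20.401

t(2,5)=1.823 V=20.401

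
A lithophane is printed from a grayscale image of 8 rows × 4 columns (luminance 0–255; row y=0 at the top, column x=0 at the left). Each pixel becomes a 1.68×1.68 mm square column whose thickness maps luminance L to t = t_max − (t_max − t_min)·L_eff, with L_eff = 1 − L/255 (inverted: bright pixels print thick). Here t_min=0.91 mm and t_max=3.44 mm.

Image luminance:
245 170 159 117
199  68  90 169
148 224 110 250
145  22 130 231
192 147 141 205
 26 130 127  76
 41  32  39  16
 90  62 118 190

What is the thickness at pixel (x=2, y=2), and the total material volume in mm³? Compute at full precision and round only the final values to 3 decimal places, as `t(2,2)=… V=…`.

span = t_max - t_min = 3.44 - 0.91 = 2.530
L(2,2) = 110, L_eff = 1 - 110/255 = 0.568627 (inverted)
t(2,2) = 3.44 - 2.530·0.568627 = 2.001
Σt over all 8·4 pixels = 1782137/25500 ≈ 69.8877255
V = pitch²·Σt = 1.68²·1782137/25500 = 197.251

t(2,2)=2.001 V=197.251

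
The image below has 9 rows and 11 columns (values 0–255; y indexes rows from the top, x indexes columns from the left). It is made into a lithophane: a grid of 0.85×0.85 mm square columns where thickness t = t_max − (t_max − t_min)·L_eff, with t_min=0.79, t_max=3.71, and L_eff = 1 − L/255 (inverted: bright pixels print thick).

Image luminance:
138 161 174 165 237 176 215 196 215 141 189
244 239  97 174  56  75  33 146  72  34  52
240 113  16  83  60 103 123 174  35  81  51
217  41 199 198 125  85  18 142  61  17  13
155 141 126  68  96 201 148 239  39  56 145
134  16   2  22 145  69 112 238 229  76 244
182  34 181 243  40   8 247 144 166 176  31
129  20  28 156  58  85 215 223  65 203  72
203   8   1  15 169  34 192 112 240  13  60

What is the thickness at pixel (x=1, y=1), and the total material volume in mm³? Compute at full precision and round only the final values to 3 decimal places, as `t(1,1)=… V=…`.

span = t_max - t_min = 3.71 - 0.79 = 2.920
L(1,1) = 239, L_eff = 1 - 239/255 = 0.062745 (inverted)
t(1,1) = 3.71 - 2.920·0.062745 = 3.527
Σt over all 9·11 pixels = 5462731/25500 ≈ 214.2247451
V = pitch²·Σt = 0.85²·5462731/25500 = 154.777

t(1,1)=3.527 V=154.777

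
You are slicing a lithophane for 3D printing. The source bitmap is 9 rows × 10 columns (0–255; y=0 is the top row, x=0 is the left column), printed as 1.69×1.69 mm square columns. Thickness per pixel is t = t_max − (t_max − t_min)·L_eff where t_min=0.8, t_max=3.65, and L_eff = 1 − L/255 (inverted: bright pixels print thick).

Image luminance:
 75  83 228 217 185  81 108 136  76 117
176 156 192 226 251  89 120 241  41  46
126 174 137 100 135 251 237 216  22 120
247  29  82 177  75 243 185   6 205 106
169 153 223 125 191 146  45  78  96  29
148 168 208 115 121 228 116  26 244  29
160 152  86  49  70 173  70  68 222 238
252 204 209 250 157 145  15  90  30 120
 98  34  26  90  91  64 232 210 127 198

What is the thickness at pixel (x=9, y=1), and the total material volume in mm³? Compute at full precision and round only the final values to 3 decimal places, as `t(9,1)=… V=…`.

span = t_max - t_min = 3.65 - 0.8 = 2.850
L(9,1) = 46, L_eff = 1 - 46/255 = 0.819608 (inverted)
t(9,1) = 3.65 - 2.850·0.819608 = 1.314
Σt over all 9·10 pixels = 71239/340 ≈ 209.5264706
V = pitch²·Σt = 1.69²·71239/340 = 598.429

t(9,1)=1.314 V=598.429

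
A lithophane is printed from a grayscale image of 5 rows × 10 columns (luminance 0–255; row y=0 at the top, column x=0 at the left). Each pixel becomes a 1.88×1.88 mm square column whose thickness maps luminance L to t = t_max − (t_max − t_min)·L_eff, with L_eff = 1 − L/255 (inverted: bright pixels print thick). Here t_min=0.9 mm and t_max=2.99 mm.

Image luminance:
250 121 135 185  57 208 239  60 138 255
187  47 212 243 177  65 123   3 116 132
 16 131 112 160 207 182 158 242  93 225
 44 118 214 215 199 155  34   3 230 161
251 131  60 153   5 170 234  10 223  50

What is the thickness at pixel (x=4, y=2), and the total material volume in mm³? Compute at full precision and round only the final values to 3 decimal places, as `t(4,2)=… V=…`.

t(4,2)=2.597 V=365.852

span = t_max - t_min = 2.99 - 0.9 = 2.090
L(4,2) = 207, L_eff = 1 - 207/255 = 0.188235 (inverted)
t(4,2) = 2.99 - 2.090·0.188235 = 2.597
Σt over all 5·10 pixels = 2639551/25500 ≈ 103.5118039
V = pitch²·Σt = 1.88²·2639551/25500 = 365.852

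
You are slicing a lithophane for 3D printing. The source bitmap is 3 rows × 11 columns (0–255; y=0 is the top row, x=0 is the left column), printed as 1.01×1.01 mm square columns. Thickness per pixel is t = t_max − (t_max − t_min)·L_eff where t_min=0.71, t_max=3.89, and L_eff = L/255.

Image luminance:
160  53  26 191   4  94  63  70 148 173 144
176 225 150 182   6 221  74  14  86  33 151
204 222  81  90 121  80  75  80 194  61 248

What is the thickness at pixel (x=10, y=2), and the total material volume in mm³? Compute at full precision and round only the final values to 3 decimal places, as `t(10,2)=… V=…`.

t(10,2)=0.797 V=81.337

span = t_max - t_min = 3.89 - 0.71 = 3.180
L(10,2) = 248, L_eff = 248/255 = 0.972549
t(10,2) = 3.89 - 3.180·0.972549 = 0.797
Σt over all 3·11 pixels = 135549/1700 ≈ 79.7347059
V = pitch²·Σt = 1.01²·135549/1700 = 81.337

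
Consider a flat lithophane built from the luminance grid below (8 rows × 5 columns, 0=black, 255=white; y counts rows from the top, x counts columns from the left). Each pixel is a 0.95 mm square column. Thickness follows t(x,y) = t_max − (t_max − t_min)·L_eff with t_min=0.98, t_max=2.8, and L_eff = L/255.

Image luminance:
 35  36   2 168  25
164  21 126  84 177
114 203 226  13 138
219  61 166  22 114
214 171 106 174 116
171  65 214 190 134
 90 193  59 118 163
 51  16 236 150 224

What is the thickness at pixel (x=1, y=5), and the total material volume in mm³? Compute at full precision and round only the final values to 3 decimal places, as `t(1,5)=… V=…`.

span = t_max - t_min = 2.8 - 0.98 = 1.820
L(1,5) = 65, L_eff = 65/255 = 0.254902
t(1,5) = 2.8 - 1.820·0.254902 = 2.336
Σt over all 8·5 pixels = 975821/12750 ≈ 76.5349804
V = pitch²·Σt = 0.95²·975821/12750 = 69.073

t(1,5)=2.336 V=69.073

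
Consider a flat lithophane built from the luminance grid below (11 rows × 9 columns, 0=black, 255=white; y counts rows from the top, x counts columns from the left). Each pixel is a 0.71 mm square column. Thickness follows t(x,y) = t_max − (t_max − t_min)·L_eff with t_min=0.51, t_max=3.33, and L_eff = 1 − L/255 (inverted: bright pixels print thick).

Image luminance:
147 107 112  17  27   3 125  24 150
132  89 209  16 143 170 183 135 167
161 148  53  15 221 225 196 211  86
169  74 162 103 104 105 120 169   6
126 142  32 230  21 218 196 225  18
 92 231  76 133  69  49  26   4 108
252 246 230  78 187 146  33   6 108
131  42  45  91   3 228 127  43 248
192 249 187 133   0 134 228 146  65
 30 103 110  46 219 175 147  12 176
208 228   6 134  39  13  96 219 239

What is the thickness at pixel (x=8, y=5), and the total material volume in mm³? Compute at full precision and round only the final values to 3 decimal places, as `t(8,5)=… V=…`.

t(8,5)=1.704 V=92.672

span = t_max - t_min = 3.33 - 0.51 = 2.820
L(8,5) = 108, L_eff = 1 - 108/255 = 0.576471 (inverted)
t(8,5) = 3.33 - 2.820·0.576471 = 1.704
Σt over all 11·9 pixels = 1562617/8500 ≈ 183.8372941
V = pitch²·Σt = 0.71²·1562617/8500 = 92.672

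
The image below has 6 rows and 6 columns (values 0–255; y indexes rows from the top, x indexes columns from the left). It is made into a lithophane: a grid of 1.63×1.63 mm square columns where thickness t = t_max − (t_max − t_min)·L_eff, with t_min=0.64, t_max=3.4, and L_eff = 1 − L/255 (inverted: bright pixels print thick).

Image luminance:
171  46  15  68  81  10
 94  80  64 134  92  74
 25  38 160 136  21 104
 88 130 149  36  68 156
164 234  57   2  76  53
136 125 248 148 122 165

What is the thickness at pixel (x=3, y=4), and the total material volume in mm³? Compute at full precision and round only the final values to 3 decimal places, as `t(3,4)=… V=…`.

span = t_max - t_min = 3.4 - 0.64 = 2.760
L(3,4) = 2, L_eff = 1 - 2/255 = 0.992157 (inverted)
t(3,4) = 3.4 - 2.760·0.992157 = 0.662
Σt over all 6·6 pixels = 61.68
V = pitch²·Σt = 1.63²·61.68 = 163.878

t(3,4)=0.662 V=163.878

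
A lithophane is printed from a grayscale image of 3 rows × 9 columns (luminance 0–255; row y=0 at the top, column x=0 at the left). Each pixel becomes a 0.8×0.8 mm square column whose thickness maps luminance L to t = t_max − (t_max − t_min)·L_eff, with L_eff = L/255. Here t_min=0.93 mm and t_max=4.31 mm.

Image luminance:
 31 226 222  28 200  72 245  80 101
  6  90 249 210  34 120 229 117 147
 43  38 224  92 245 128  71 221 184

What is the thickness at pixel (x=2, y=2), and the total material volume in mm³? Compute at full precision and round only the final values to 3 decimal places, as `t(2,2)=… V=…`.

span = t_max - t_min = 4.31 - 0.93 = 3.380
L(2,2) = 224, L_eff = 224/255 = 0.878431
t(2,2) = 4.31 - 3.380·0.878431 = 1.341
Σt over all 3·9 pixels = 1732721/25500 ≈ 67.9498431
V = pitch²·Σt = 0.8²·1732721/25500 = 43.488

t(2,2)=1.341 V=43.488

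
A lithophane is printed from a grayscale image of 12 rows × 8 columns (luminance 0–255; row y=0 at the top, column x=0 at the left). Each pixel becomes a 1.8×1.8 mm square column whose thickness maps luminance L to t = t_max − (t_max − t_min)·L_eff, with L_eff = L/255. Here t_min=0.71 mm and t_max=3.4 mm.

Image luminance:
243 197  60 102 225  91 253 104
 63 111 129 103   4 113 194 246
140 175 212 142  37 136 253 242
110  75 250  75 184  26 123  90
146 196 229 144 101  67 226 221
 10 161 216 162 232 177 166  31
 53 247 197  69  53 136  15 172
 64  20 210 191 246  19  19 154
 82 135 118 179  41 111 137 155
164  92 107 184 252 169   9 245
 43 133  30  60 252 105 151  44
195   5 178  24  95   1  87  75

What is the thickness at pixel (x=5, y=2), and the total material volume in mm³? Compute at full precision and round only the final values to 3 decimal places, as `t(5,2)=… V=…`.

t(5,2)=1.965 V=629.754

span = t_max - t_min = 3.4 - 0.71 = 2.690
L(5,2) = 136, L_eff = 136/255 = 0.533333
t(5,2) = 3.4 - 2.690·0.533333 = 1.965
Σt over all 12·8 pixels = 413033/2125 ≈ 194.3684706
V = pitch²·Σt = 1.8²·413033/2125 = 629.754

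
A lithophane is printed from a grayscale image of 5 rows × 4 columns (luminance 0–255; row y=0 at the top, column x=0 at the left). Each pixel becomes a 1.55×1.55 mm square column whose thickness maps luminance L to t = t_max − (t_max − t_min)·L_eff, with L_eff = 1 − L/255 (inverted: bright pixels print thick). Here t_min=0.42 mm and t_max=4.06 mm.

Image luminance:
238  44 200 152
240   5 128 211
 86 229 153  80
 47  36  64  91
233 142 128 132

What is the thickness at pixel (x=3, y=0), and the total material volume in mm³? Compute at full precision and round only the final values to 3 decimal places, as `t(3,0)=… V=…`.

span = t_max - t_min = 4.06 - 0.42 = 3.640
L(3,0) = 152, L_eff = 1 - 152/255 = 0.403922 (inverted)
t(3,0) = 4.06 - 3.640·0.403922 = 2.590
Σt over all 5·4 pixels = 293699/6375 ≈ 46.0704314
V = pitch²·Σt = 1.55²·293699/6375 = 110.684

t(3,0)=2.590 V=110.684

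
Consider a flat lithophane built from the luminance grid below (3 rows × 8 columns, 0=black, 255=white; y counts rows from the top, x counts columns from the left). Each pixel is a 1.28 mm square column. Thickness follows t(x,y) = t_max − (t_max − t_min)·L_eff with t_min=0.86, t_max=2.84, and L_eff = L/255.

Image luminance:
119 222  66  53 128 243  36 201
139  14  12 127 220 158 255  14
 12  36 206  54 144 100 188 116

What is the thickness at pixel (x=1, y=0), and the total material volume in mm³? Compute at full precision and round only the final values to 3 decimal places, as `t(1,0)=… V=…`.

t(1,0)=1.116 V=75.251

span = t_max - t_min = 2.84 - 0.86 = 1.980
L(1,0) = 222, L_eff = 222/255 = 0.870588
t(1,0) = 2.84 - 1.980·0.870588 = 1.116
Σt over all 3·8 pixels = 195201/4250 ≈ 45.9296471
V = pitch²·Σt = 1.28²·195201/4250 = 75.251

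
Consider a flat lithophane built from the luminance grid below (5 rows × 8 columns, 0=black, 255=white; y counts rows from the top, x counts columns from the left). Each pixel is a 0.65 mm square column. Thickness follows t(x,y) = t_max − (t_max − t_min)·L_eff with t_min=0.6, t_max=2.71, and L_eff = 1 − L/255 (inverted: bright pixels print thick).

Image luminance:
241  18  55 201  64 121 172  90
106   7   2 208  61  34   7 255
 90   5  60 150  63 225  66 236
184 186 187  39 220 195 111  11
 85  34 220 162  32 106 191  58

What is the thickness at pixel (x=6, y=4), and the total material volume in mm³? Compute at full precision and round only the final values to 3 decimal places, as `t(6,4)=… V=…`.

span = t_max - t_min = 2.71 - 0.6 = 2.110
L(6,4) = 191, L_eff = 1 - 191/255 = 0.250980 (inverted)
t(6,4) = 2.71 - 2.110·0.250980 = 2.180
Σt over all 5·8 pixels = 786869/12750 ≈ 61.7152157
V = pitch²·Σt = 0.65²·786869/12750 = 26.075

t(6,4)=2.180 V=26.075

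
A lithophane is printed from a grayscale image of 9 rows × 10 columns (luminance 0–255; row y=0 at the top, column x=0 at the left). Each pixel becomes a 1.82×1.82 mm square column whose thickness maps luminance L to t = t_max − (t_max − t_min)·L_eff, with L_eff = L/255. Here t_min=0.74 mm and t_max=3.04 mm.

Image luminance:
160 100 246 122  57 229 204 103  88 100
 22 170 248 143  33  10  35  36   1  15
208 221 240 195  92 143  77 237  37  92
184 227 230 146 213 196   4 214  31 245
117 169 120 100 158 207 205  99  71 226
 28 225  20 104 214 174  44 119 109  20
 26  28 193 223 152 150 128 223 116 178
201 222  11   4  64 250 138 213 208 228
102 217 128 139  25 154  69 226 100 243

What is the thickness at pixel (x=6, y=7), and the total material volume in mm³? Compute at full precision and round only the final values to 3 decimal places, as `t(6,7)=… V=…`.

span = t_max - t_min = 3.04 - 0.74 = 2.300
L(6,7) = 138, L_eff = 138/255 = 0.541176
t(6,7) = 3.04 - 2.300·0.541176 = 1.795
Σt over all 9·10 pixels = 208057/1275 ≈ 163.1819608
V = pitch²·Σt = 1.82²·208057/1275 = 540.524

t(6,7)=1.795 V=540.524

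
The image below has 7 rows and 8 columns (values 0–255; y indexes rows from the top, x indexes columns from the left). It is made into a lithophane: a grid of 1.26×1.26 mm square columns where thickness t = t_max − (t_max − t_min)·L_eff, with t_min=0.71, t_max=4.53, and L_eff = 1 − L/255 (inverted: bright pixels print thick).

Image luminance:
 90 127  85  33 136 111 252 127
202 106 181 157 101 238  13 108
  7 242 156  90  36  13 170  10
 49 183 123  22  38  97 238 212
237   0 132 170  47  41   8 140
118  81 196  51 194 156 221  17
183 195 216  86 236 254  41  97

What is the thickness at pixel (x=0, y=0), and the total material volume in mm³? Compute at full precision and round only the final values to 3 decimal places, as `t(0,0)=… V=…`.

t(0,0)=2.058 V=226.511

span = t_max - t_min = 4.53 - 0.71 = 3.820
L(0,0) = 90, L_eff = 1 - 90/255 = 0.647059 (inverted)
t(0,0) = 4.53 - 3.820·0.647059 = 2.058
Σt over all 7·8 pixels = 60637/425 ≈ 142.6752941
V = pitch²·Σt = 1.26²·60637/425 = 226.511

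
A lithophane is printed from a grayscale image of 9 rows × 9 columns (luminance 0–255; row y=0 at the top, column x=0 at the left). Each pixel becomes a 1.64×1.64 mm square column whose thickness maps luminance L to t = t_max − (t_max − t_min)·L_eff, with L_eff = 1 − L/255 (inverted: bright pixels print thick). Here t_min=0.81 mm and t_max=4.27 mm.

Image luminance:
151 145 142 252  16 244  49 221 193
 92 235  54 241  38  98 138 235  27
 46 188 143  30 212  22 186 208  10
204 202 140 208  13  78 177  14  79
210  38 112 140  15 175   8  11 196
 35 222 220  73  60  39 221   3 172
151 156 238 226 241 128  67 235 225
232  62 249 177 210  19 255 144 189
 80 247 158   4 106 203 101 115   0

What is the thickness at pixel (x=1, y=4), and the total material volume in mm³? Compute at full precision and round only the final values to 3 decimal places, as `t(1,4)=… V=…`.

span = t_max - t_min = 4.27 - 0.81 = 3.460
L(1,4) = 38, L_eff = 1 - 38/255 = 0.850980 (inverted)
t(1,4) = 4.27 - 3.460·0.850980 = 1.326
Σt over all 9·9 pixels = 1814703/8500 ≈ 213.4944706
V = pitch²·Σt = 1.64²·1814703/8500 = 574.215

t(1,4)=1.326 V=574.215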